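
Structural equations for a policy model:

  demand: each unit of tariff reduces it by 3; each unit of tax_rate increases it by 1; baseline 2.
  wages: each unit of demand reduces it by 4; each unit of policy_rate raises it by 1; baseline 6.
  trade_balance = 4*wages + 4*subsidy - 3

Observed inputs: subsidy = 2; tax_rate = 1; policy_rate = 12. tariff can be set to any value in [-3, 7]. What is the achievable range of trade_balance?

-115 to 365

Substituting into the demand equation gives demand = -3*tariff + 3.
So wages = 12*tariff + 6.
Substituting into the trade_balance equation gives trade_balance = 48*tariff + 29.
Linear in tariff, so extremes are at the endpoints: tariff = -3 gives trade_balance = -115; tariff = 7 gives trade_balance = 365.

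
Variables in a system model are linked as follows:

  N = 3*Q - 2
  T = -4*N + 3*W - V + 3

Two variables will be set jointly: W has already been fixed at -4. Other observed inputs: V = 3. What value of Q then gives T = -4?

Q = 0

With W held at -4:
Substituting into the T equation gives T = -12*Q - 4.
Solve -12*Q - 4 = -4: Q = (-4 + 4) / -12 = 0.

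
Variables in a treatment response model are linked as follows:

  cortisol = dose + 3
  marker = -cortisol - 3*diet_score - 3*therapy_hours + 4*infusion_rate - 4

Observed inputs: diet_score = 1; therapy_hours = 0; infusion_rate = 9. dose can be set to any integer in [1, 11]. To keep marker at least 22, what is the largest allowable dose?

dose = 4

Substituting into the marker equation gives marker = -dose + 26.
Require -dose + 26 ≥ 22, so dose ≤ 4.
The largest integer in [1, 11] satisfying this is 4.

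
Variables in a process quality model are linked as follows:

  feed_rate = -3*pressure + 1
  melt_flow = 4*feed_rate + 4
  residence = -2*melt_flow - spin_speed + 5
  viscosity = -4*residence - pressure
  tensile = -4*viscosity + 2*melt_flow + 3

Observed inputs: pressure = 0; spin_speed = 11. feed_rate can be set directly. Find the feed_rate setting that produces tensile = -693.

feed_rate = 4

Intervening on feed_rate fixes its value directly, overriding its dependence on pressure.
Substituting into the residence equation gives residence = -8*feed_rate - 14.
So viscosity = 32*feed_rate + 56.
Substituting into the tensile equation gives tensile = -120*feed_rate - 213.
Solve -120*feed_rate - 213 = -693: feed_rate = (-693 + 213) / -120 = 4.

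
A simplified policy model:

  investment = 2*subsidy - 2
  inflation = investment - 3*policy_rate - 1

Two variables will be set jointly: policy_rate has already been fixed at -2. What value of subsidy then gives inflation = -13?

subsidy = -8

With policy_rate held at -2:
Substituting into the inflation equation gives inflation = 2*subsidy + 3.
Solve 2*subsidy + 3 = -13: subsidy = (-13 - 3) / 2 = -8.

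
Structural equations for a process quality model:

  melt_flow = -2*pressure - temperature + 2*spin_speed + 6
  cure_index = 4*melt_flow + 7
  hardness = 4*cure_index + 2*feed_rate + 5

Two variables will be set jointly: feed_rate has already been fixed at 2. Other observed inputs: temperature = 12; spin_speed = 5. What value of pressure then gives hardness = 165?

With feed_rate held at 2:
Substituting into the melt_flow equation gives melt_flow = -2*pressure + 4.
cure_index becomes -8*pressure + 23.
This gives hardness = -32*pressure + 101.
Solve -32*pressure + 101 = 165: pressure = (165 - 101) / -32 = -2.

pressure = -2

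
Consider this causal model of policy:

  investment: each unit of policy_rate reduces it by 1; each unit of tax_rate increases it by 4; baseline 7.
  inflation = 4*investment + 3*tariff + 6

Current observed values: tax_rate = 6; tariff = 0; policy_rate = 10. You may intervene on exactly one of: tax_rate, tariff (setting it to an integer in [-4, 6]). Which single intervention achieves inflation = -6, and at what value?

Intervening on tax_rate: with other inputs at their observed values, inflation = 16*tax_rate - 6. Solving for -6 gives tax_rate = 0, within [-4, 6].
Intervening on tariff: inflation = 3*tariff + 90. Reaching -6 requires tariff = -32, outside [-4, 6].

set tax_rate = 0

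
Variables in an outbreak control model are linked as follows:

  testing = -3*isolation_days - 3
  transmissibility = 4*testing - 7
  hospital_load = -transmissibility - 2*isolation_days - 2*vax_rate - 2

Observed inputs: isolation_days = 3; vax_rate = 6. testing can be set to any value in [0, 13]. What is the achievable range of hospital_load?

Intervening on testing fixes its value directly, overriding its dependence on isolation_days.
Substituting into the hospital_load equation gives hospital_load = -4*testing - 13.
Linear in testing, so extremes are at the endpoints: testing = 0 gives hospital_load = -13; testing = 13 gives hospital_load = -65.

-65 to -13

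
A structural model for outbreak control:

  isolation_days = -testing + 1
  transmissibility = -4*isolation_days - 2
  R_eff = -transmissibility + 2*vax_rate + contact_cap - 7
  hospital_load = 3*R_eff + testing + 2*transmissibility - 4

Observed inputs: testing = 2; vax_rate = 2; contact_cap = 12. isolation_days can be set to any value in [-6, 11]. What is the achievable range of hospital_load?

Intervening on isolation_days fixes its value directly, overriding its dependence on testing.
Substituting into the R_eff equation gives R_eff = 4*isolation_days + 11.
Substituting into the hospital_load equation gives hospital_load = 4*isolation_days + 27.
Linear in isolation_days, so extremes are at the endpoints: isolation_days = -6 gives hospital_load = 3; isolation_days = 11 gives hospital_load = 71.

3 to 71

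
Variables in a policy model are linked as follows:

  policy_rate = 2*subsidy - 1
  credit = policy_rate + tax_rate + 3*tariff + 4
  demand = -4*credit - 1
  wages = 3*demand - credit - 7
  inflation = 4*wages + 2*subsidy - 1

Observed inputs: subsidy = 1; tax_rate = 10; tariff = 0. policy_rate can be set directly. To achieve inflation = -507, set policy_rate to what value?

policy_rate = -5

Intervening on policy_rate fixes its value directly, overriding its dependence on subsidy.
Substituting into the credit equation gives credit = policy_rate + 14.
Substituting into the demand equation gives demand = -4*policy_rate - 57.
This gives wages = -13*policy_rate - 192.
inflation becomes -52*policy_rate - 767.
Solve -52*policy_rate - 767 = -507: policy_rate = (-507 + 767) / -52 = -5.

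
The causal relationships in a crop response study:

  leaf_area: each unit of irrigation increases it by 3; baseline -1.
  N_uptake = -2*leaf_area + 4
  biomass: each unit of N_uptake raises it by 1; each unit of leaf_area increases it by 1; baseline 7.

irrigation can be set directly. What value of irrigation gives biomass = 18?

Substituting into the N_uptake equation gives N_uptake = -6*irrigation + 6.
Substituting into the biomass equation gives biomass = -3*irrigation + 12.
Solve -3*irrigation + 12 = 18: irrigation = (18 - 12) / -3 = -2.

irrigation = -2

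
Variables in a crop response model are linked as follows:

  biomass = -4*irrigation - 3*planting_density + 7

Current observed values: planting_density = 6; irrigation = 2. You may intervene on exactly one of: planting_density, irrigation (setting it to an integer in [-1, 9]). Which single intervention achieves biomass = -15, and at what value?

Intervening on planting_density: biomass = -3*planting_density - 1. Reaching -15 requires planting_density = 14/3, not an integer.
Intervening on irrigation: with other inputs at their observed values, biomass = -4*irrigation - 11. Solving for -15 gives irrigation = 1, within [-1, 9].

set irrigation = 1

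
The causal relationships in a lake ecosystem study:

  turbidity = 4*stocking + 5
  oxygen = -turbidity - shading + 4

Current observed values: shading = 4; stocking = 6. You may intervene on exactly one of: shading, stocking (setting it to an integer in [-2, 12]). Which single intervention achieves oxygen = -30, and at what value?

Intervening on shading: with other inputs at their observed values, oxygen = -shading - 25. Solving for -30 gives shading = 5, within [-2, 12].
Intervening on stocking: oxygen = -4*stocking - 5. Reaching -30 requires stocking = 25/4, not an integer.

set shading = 5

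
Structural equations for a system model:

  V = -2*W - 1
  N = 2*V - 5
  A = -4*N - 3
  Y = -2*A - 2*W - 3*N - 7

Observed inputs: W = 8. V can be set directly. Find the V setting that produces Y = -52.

Intervening on V fixes its value directly, overriding its dependence on W.
Substituting into the A equation gives A = -8*V + 17.
Y becomes 10*V - 42.
Solve 10*V - 42 = -52: V = (-52 + 42) / 10 = -1.

V = -1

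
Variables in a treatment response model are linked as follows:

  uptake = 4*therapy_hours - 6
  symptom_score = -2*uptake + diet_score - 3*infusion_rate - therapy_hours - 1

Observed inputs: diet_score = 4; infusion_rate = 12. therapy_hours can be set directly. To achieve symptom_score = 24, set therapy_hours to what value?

Substituting into the symptom_score equation gives symptom_score = -9*therapy_hours - 21.
Solve -9*therapy_hours - 21 = 24: therapy_hours = (24 + 21) / -9 = -5.

therapy_hours = -5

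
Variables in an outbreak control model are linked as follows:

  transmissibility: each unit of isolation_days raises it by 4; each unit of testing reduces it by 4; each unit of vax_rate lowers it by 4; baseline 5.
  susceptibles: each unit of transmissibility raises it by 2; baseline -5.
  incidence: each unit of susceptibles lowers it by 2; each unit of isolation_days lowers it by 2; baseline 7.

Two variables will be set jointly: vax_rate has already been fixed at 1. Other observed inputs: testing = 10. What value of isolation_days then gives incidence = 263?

isolation_days = -5

With vax_rate held at 1:
Substituting into the transmissibility equation gives transmissibility = 4*isolation_days - 39.
Substituting into the susceptibles equation gives susceptibles = 8*isolation_days - 83.
Substituting into the incidence equation gives incidence = -18*isolation_days + 173.
Solve -18*isolation_days + 173 = 263: isolation_days = (263 - 173) / -18 = -5.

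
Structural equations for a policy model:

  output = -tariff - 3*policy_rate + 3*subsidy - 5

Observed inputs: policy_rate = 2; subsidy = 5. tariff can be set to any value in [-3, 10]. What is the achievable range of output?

Substituting into the output equation gives output = -tariff + 4.
Linear in tariff, so extremes are at the endpoints: tariff = -3 gives output = 7; tariff = 10 gives output = -6.

-6 to 7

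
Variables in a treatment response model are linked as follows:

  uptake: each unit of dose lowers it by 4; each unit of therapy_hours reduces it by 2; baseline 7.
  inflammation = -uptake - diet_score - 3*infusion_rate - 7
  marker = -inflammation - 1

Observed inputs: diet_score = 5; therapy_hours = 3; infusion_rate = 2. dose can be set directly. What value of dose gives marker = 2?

Substituting into the uptake equation gives uptake = -4*dose + 1.
This gives inflammation = 4*dose - 19.
Substituting into the marker equation gives marker = -4*dose + 18.
Solve -4*dose + 18 = 2: dose = (2 - 18) / -4 = 4.

dose = 4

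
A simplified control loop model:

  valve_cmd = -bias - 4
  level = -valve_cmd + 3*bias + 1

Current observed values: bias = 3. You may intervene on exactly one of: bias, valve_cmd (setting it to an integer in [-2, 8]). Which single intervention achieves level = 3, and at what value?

set valve_cmd = 7

Intervening on bias: level = 4*bias + 5. Reaching 3 requires bias = -1/2, not an integer.
Intervening on valve_cmd: with other inputs at their observed values, level = -valve_cmd + 10. Solving for 3 gives valve_cmd = 7, within [-2, 8].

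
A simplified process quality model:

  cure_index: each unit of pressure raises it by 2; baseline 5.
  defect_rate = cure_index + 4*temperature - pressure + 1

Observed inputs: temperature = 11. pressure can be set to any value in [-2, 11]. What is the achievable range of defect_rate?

Substituting into the defect_rate equation gives defect_rate = pressure + 50.
Linear in pressure, so extremes are at the endpoints: pressure = -2 gives defect_rate = 48; pressure = 11 gives defect_rate = 61.

48 to 61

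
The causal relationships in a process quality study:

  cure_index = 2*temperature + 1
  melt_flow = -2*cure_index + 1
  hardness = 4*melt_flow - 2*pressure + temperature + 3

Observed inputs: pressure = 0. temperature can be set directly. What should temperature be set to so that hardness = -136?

Substituting into the melt_flow equation gives melt_flow = -4*temperature - 1.
This gives hardness = -15*temperature - 1.
Solve -15*temperature - 1 = -136: temperature = (-136 + 1) / -15 = 9.

temperature = 9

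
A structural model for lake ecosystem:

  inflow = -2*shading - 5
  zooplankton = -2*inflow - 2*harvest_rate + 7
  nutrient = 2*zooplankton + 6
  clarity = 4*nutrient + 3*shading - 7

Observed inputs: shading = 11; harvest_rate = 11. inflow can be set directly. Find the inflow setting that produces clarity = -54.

inflow = -1

Intervening on inflow fixes its value directly, overriding its dependence on shading.
Substituting into the zooplankton equation gives zooplankton = -2*inflow - 15.
Substituting into the nutrient equation gives nutrient = -4*inflow - 24.
This gives clarity = -16*inflow - 70.
Solve -16*inflow - 70 = -54: inflow = (-54 + 70) / -16 = -1.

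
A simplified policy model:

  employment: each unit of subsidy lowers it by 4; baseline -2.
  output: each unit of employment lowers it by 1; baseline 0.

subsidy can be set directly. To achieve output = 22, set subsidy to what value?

subsidy = 5

Substituting into the output equation gives output = 4*subsidy + 2.
Solve 4*subsidy + 2 = 22: subsidy = (22 - 2) / 4 = 5.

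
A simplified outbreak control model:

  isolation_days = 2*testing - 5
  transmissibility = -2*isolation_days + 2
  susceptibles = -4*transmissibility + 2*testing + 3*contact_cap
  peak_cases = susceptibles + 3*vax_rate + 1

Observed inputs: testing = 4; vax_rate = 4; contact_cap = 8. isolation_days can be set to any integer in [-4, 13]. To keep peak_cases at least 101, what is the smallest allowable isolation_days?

Intervening on isolation_days fixes its value directly, overriding its dependence on testing.
Substituting into the susceptibles equation gives susceptibles = 8*isolation_days + 24.
peak_cases becomes 8*isolation_days + 37.
Require 8*isolation_days + 37 ≥ 101, so isolation_days ≥ 8.
The smallest integer in [-4, 13] satisfying this is 8.

isolation_days = 8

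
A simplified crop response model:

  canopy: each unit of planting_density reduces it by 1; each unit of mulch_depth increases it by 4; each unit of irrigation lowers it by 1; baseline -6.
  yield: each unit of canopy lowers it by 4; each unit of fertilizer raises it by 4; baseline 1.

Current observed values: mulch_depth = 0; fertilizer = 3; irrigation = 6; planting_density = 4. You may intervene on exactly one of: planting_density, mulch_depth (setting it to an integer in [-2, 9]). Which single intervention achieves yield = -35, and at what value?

set mulch_depth = 7

Intervening on planting_density: yield = 4*planting_density + 61. Reaching -35 requires planting_density = -24, outside [-2, 9].
Intervening on mulch_depth: with other inputs at their observed values, yield = -16*mulch_depth + 77. Solving for -35 gives mulch_depth = 7, within [-2, 9].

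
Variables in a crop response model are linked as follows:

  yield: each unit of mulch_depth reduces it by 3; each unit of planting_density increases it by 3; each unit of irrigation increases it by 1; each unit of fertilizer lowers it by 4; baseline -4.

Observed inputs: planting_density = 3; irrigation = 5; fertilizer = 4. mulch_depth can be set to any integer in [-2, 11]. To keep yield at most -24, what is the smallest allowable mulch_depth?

Substituting into the yield equation gives yield = -3*mulch_depth - 6.
Require -3*mulch_depth - 6 ≤ -24, so mulch_depth ≥ 6.
The smallest integer in [-2, 11] satisfying this is 6.

mulch_depth = 6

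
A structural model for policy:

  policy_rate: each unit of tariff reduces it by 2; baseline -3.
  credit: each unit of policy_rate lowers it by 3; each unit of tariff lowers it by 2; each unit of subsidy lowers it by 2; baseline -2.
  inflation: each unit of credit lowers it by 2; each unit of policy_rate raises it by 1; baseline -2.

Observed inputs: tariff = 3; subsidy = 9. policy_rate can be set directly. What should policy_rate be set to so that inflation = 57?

policy_rate = 1

Intervening on policy_rate fixes its value directly, overriding its dependence on tariff.
Substituting into the credit equation gives credit = -3*policy_rate - 26.
So inflation = 7*policy_rate + 50.
Solve 7*policy_rate + 50 = 57: policy_rate = (57 - 50) / 7 = 1.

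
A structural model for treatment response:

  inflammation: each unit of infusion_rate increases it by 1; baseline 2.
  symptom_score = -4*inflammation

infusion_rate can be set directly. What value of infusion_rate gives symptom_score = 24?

Substituting into the symptom_score equation gives symptom_score = -4*infusion_rate - 8.
Solve -4*infusion_rate - 8 = 24: infusion_rate = (24 + 8) / -4 = -8.

infusion_rate = -8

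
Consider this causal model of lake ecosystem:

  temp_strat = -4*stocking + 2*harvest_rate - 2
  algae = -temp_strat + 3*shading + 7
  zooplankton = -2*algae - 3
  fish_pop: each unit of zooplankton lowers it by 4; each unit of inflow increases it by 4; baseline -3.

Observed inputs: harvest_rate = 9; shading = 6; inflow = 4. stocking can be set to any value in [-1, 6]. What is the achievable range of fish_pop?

65 to 289

Substituting into the temp_strat equation gives temp_strat = -4*stocking + 16.
This gives algae = 4*stocking + 9.
zooplankton becomes -8*stocking - 21.
So fish_pop = 32*stocking + 97.
Linear in stocking, so extremes are at the endpoints: stocking = -1 gives fish_pop = 65; stocking = 6 gives fish_pop = 289.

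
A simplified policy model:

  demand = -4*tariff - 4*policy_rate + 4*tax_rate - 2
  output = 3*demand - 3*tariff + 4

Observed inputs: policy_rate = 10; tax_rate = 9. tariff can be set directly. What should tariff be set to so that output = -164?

Substituting into the demand equation gives demand = -4*tariff - 6.
Substituting into the output equation gives output = -15*tariff - 14.
Solve -15*tariff - 14 = -164: tariff = (-164 + 14) / -15 = 10.

tariff = 10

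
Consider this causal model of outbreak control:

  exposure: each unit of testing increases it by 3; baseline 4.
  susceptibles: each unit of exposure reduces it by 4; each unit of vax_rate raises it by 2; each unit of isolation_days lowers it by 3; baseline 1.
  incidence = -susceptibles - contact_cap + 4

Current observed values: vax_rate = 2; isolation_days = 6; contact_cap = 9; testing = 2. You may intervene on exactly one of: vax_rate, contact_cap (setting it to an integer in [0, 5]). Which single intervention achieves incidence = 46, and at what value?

Intervening on vax_rate: with other inputs at their observed values, incidence = -2*vax_rate + 52. Solving for 46 gives vax_rate = 3, within [0, 5].
Intervening on contact_cap: incidence = -contact_cap + 57. Reaching 46 requires contact_cap = 11, outside [0, 5].

set vax_rate = 3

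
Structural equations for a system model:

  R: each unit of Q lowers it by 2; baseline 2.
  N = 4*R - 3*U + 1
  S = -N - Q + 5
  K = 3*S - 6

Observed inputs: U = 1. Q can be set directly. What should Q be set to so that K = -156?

Substituting into the N equation gives N = -8*Q + 6.
So S = 7*Q - 1.
So K = 21*Q - 9.
Solve 21*Q - 9 = -156: Q = (-156 + 9) / 21 = -7.

Q = -7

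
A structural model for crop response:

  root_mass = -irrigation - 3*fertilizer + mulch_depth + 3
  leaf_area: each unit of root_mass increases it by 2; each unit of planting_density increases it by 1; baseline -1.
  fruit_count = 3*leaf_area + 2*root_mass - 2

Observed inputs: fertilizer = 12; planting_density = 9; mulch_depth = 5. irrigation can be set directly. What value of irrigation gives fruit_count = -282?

Substituting into the root_mass equation gives root_mass = -irrigation - 28.
Substituting into the leaf_area equation gives leaf_area = -2*irrigation - 48.
Substituting into the fruit_count equation gives fruit_count = -8*irrigation - 202.
Solve -8*irrigation - 202 = -282: irrigation = (-282 + 202) / -8 = 10.

irrigation = 10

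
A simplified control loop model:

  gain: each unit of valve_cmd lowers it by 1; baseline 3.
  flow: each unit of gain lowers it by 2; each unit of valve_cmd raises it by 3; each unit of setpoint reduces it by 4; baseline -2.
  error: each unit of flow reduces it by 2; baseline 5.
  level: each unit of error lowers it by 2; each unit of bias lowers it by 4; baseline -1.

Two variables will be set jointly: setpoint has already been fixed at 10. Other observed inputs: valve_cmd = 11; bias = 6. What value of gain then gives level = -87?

gain = 2

With setpoint held at 10:
Intervening on gain fixes its value directly, overriding its dependence on valve_cmd.
Substituting into the flow equation gives flow = -2*gain - 9.
This gives error = 4*gain + 23.
So level = -8*gain - 71.
Solve -8*gain - 71 = -87: gain = (-87 + 71) / -8 = 2.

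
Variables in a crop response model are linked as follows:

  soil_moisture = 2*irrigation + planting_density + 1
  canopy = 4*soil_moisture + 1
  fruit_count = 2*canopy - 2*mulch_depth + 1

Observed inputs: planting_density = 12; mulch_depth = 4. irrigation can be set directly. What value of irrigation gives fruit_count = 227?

irrigation = 8

Substituting into the soil_moisture equation gives soil_moisture = 2*irrigation + 13.
Substituting into the canopy equation gives canopy = 8*irrigation + 53.
Substituting into the fruit_count equation gives fruit_count = 16*irrigation + 99.
Solve 16*irrigation + 99 = 227: irrigation = (227 - 99) / 16 = 8.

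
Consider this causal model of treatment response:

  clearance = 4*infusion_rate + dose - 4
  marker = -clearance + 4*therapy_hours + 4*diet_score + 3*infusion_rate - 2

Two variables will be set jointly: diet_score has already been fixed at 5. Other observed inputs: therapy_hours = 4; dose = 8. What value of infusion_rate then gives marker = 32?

infusion_rate = -2

With diet_score held at 5:
Substituting into the clearance equation gives clearance = 4*infusion_rate + 4.
Substituting into the marker equation gives marker = -infusion_rate + 30.
Solve -infusion_rate + 30 = 32: infusion_rate = (32 - 30) / -1 = -2.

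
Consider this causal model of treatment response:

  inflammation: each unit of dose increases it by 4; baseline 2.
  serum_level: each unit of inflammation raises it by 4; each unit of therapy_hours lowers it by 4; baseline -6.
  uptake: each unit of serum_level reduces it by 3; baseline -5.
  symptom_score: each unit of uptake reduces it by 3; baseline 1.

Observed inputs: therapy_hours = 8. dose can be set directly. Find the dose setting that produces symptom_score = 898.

dose = 8

Substituting into the serum_level equation gives serum_level = 16*dose - 30.
Substituting into the uptake equation gives uptake = -48*dose + 85.
Substituting into the symptom_score equation gives symptom_score = 144*dose - 254.
Solve 144*dose - 254 = 898: dose = (898 + 254) / 144 = 8.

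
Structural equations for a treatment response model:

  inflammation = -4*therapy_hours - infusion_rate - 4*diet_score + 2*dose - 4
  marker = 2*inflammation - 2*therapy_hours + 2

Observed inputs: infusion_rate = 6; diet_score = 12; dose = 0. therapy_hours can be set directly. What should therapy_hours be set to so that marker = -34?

Substituting into the inflammation equation gives inflammation = -4*therapy_hours - 58.
So marker = -10*therapy_hours - 114.
Solve -10*therapy_hours - 114 = -34: therapy_hours = (-34 + 114) / -10 = -8.

therapy_hours = -8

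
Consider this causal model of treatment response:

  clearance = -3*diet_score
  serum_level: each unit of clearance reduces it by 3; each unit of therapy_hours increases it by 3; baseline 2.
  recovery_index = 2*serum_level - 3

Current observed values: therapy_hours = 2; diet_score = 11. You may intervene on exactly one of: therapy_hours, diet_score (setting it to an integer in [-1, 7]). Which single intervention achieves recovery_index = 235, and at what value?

Intervening on therapy_hours: with other inputs at their observed values, recovery_index = 6*therapy_hours + 199. Solving for 235 gives therapy_hours = 6, within [-1, 7].
Intervening on diet_score: recovery_index = 18*diet_score + 13. Reaching 235 requires diet_score = 37/3, not an integer.

set therapy_hours = 6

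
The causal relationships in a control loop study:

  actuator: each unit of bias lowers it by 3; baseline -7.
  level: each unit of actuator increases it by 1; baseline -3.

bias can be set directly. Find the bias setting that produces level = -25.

bias = 5

Substituting into the level equation gives level = -3*bias - 10.
Solve -3*bias - 10 = -25: bias = (-25 + 10) / -3 = 5.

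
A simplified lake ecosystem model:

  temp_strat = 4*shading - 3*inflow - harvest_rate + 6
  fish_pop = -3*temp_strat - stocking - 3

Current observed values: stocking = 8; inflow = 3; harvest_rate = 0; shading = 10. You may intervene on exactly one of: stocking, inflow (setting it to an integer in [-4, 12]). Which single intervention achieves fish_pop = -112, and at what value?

Intervening on stocking: with other inputs at their observed values, fish_pop = -stocking - 114. Solving for -112 gives stocking = -2, within [-4, 12].
Intervening on inflow: fish_pop = 9*inflow - 149. Reaching -112 requires inflow = 37/9, not an integer.

set stocking = -2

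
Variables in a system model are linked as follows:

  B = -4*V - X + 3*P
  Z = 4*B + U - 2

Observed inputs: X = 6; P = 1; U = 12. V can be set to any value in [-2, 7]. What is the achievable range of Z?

Substituting into the B equation gives B = -4*V - 3.
So Z = -16*V - 2.
Linear in V, so extremes are at the endpoints: V = -2 gives Z = 30; V = 7 gives Z = -114.

-114 to 30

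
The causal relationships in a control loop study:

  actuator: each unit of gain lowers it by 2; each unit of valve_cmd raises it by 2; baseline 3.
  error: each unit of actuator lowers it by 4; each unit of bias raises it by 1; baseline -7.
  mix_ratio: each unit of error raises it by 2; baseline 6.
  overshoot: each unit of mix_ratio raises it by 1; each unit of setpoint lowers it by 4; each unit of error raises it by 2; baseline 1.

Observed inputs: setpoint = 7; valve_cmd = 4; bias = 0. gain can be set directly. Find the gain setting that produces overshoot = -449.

gain = -7

Substituting into the actuator equation gives actuator = -2*gain + 11.
Substituting into the error equation gives error = 8*gain - 51.
Substituting into the mix_ratio equation gives mix_ratio = 16*gain - 96.
Substituting into the overshoot equation gives overshoot = 32*gain - 225.
Solve 32*gain - 225 = -449: gain = (-449 + 225) / 32 = -7.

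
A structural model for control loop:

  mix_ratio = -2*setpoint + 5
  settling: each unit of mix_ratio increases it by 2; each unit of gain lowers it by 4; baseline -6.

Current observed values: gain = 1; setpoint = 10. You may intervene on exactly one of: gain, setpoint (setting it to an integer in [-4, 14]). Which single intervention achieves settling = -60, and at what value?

set gain = 6

Intervening on gain: with other inputs at their observed values, settling = -4*gain - 36. Solving for -60 gives gain = 6, within [-4, 14].
Intervening on setpoint: settling = -4*setpoint. Reaching -60 requires setpoint = 15, outside [-4, 14].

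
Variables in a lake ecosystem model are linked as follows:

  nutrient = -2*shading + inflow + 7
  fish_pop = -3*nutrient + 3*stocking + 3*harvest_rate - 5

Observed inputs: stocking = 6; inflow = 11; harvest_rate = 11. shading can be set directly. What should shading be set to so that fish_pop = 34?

Substituting into the nutrient equation gives nutrient = -2*shading + 18.
Substituting into the fish_pop equation gives fish_pop = 6*shading - 8.
Solve 6*shading - 8 = 34: shading = (34 + 8) / 6 = 7.

shading = 7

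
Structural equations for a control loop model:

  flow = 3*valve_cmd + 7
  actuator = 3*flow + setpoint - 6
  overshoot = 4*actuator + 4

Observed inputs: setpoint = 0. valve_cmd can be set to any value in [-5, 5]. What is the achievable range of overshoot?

Substituting into the actuator equation gives actuator = 9*valve_cmd + 15.
Substituting into the overshoot equation gives overshoot = 36*valve_cmd + 64.
Linear in valve_cmd, so extremes are at the endpoints: valve_cmd = -5 gives overshoot = -116; valve_cmd = 5 gives overshoot = 244.

-116 to 244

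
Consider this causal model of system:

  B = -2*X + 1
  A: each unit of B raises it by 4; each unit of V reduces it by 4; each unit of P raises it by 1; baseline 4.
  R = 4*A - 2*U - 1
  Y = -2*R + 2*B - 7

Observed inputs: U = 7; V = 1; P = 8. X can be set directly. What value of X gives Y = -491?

X = -7

Substituting into the A equation gives A = -8*X + 12.
Substituting into the R equation gives R = -32*X + 33.
So Y = 60*X - 71.
Solve 60*X - 71 = -491: X = (-491 + 71) / 60 = -7.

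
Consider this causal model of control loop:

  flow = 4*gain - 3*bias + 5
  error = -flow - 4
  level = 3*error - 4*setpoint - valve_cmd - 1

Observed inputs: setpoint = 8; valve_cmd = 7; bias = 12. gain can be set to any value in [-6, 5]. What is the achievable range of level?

Substituting into the flow equation gives flow = 4*gain - 31.
So error = -4*gain + 27.
level becomes -12*gain + 41.
Linear in gain, so extremes are at the endpoints: gain = -6 gives level = 113; gain = 5 gives level = -19.

-19 to 113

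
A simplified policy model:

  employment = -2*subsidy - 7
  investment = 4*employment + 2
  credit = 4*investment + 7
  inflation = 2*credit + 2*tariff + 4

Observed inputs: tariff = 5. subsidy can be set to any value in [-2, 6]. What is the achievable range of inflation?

-564 to -52

Substituting into the investment equation gives investment = -8*subsidy - 26.
Substituting into the credit equation gives credit = -32*subsidy - 97.
Substituting into the inflation equation gives inflation = -64*subsidy - 180.
Linear in subsidy, so extremes are at the endpoints: subsidy = -2 gives inflation = -52; subsidy = 6 gives inflation = -564.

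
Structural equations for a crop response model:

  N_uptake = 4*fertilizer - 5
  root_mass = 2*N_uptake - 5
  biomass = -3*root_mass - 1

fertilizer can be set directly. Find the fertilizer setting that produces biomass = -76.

Substituting into the root_mass equation gives root_mass = 8*fertilizer - 15.
Substituting into the biomass equation gives biomass = -24*fertilizer + 44.
Solve -24*fertilizer + 44 = -76: fertilizer = (-76 - 44) / -24 = 5.

fertilizer = 5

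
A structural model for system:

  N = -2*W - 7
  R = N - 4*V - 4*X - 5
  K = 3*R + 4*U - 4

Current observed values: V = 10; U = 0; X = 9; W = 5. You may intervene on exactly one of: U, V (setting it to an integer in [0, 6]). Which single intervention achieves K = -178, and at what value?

Intervening on U: K = 4*U - 298. Reaching -178 requires U = 30, outside [0, 6].
Intervening on V: with other inputs at their observed values, K = -12*V - 178. Solving for -178 gives V = 0, within [0, 6].

set V = 0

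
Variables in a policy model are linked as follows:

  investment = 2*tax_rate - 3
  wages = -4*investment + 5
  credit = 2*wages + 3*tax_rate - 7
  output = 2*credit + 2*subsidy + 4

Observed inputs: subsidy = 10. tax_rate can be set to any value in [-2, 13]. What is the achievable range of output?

-260 to 130

Substituting into the wages equation gives wages = -8*tax_rate + 17.
Substituting into the credit equation gives credit = -13*tax_rate + 27.
Substituting into the output equation gives output = -26*tax_rate + 78.
Linear in tax_rate, so extremes are at the endpoints: tax_rate = -2 gives output = 130; tax_rate = 13 gives output = -260.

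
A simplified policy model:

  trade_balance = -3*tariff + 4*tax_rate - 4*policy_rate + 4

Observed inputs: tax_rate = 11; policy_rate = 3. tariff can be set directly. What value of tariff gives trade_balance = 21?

Substituting into the trade_balance equation gives trade_balance = -3*tariff + 36.
Solve -3*tariff + 36 = 21: tariff = (21 - 36) / -3 = 5.

tariff = 5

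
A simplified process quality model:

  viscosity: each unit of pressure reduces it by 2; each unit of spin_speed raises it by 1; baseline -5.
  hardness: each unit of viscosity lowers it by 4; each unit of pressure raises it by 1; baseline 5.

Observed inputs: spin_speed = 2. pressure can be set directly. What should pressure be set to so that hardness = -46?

Substituting into the viscosity equation gives viscosity = -2*pressure - 3.
Substituting into the hardness equation gives hardness = 9*pressure + 17.
Solve 9*pressure + 17 = -46: pressure = (-46 - 17) / 9 = -7.

pressure = -7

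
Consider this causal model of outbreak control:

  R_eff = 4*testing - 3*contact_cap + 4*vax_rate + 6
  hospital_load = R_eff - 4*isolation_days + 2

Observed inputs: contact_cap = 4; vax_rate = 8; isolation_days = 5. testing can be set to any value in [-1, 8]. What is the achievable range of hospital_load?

Substituting into the R_eff equation gives R_eff = 4*testing + 26.
hospital_load becomes 4*testing + 8.
Linear in testing, so extremes are at the endpoints: testing = -1 gives hospital_load = 4; testing = 8 gives hospital_load = 40.

4 to 40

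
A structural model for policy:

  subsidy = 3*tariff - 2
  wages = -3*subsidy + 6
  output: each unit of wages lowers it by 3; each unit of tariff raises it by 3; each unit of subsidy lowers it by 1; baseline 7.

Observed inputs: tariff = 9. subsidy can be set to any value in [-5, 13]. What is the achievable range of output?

Intervening on subsidy fixes its value directly, overriding its dependence on tariff.
Substituting into the output equation gives output = 8*subsidy + 16.
Linear in subsidy, so extremes are at the endpoints: subsidy = -5 gives output = -24; subsidy = 13 gives output = 120.

-24 to 120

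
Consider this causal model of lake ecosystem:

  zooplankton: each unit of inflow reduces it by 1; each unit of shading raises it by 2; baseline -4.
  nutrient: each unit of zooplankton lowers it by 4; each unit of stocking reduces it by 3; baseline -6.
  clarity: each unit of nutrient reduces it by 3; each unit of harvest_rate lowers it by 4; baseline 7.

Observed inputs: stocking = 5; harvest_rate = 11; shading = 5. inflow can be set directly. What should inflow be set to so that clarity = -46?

inflow = 12

Substituting into the zooplankton equation gives zooplankton = -inflow + 6.
So nutrient = 4*inflow - 45.
This gives clarity = -12*inflow + 98.
Solve -12*inflow + 98 = -46: inflow = (-46 - 98) / -12 = 12.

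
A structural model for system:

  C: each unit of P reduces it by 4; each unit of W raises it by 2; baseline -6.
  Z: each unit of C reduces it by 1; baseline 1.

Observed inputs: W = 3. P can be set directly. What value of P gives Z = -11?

P = -3

Substituting into the C equation gives C = -4*P.
This gives Z = 4*P + 1.
Solve 4*P + 1 = -11: P = (-11 - 1) / 4 = -3.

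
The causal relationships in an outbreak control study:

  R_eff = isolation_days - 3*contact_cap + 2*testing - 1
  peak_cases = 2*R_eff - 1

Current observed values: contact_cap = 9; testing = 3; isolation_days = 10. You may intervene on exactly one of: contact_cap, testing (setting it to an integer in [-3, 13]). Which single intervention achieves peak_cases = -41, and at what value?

Intervening on contact_cap: peak_cases = -6*contact_cap + 29. Reaching -41 requires contact_cap = 35/3, not an integer.
Intervening on testing: with other inputs at their observed values, peak_cases = 4*testing - 37. Solving for -41 gives testing = -1, within [-3, 13].

set testing = -1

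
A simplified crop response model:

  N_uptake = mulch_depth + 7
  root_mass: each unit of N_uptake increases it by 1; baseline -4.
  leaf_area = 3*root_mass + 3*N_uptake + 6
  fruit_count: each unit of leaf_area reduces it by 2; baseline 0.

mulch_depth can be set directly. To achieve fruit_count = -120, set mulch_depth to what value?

mulch_depth = 4

Substituting into the root_mass equation gives root_mass = mulch_depth + 3.
This gives leaf_area = 6*mulch_depth + 36.
This gives fruit_count = -12*mulch_depth - 72.
Solve -12*mulch_depth - 72 = -120: mulch_depth = (-120 + 72) / -12 = 4.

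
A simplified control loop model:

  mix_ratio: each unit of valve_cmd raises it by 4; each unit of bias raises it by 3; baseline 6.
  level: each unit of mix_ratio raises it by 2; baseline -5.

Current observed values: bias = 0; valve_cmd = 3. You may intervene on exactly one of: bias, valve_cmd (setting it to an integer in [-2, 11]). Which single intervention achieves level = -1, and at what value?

set valve_cmd = -1

Intervening on bias: level = 6*bias + 31. Reaching -1 requires bias = -16/3, not an integer.
Intervening on valve_cmd: with other inputs at their observed values, level = 8*valve_cmd + 7. Solving for -1 gives valve_cmd = -1, within [-2, 11].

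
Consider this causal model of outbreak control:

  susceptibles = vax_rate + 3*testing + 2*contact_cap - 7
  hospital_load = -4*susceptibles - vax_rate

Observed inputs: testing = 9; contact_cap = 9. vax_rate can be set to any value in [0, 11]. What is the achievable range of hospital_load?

Substituting into the susceptibles equation gives susceptibles = vax_rate + 38.
Substituting into the hospital_load equation gives hospital_load = -5*vax_rate - 152.
Linear in vax_rate, so extremes are at the endpoints: vax_rate = 0 gives hospital_load = -152; vax_rate = 11 gives hospital_load = -207.

-207 to -152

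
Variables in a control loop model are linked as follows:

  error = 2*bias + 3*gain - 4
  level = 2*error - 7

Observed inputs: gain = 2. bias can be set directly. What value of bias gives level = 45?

Substituting into the error equation gives error = 2*bias + 2.
Substituting into the level equation gives level = 4*bias - 3.
Solve 4*bias - 3 = 45: bias = (45 + 3) / 4 = 12.

bias = 12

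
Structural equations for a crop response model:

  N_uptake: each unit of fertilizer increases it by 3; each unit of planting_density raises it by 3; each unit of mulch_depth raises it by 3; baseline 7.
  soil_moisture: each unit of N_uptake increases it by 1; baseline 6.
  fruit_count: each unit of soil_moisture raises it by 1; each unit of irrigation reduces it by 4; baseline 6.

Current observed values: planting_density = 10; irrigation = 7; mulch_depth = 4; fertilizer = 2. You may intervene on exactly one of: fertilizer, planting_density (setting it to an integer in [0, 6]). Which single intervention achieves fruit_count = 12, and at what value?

Intervening on fertilizer: fruit_count = 3*fertilizer + 33. Reaching 12 requires fertilizer = -7, outside [0, 6].
Intervening on planting_density: with other inputs at their observed values, fruit_count = 3*planting_density + 9. Solving for 12 gives planting_density = 1, within [0, 6].

set planting_density = 1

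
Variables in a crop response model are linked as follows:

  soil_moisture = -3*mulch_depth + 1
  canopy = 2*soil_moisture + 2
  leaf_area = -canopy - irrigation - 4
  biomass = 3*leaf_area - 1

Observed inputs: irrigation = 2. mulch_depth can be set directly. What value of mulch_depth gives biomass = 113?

mulch_depth = 8

Substituting into the canopy equation gives canopy = -6*mulch_depth + 4.
This gives leaf_area = 6*mulch_depth - 10.
So biomass = 18*mulch_depth - 31.
Solve 18*mulch_depth - 31 = 113: mulch_depth = (113 + 31) / 18 = 8.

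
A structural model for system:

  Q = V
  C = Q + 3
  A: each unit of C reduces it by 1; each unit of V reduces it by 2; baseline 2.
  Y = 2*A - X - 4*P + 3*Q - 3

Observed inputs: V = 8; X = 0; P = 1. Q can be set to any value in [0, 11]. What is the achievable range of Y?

Intervening on Q fixes its value directly, overriding its dependence on V.
Substituting into the A equation gives A = -Q - 17.
Substituting into the Y equation gives Y = Q - 41.
Linear in Q, so extremes are at the endpoints: Q = 0 gives Y = -41; Q = 11 gives Y = -30.

-41 to -30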